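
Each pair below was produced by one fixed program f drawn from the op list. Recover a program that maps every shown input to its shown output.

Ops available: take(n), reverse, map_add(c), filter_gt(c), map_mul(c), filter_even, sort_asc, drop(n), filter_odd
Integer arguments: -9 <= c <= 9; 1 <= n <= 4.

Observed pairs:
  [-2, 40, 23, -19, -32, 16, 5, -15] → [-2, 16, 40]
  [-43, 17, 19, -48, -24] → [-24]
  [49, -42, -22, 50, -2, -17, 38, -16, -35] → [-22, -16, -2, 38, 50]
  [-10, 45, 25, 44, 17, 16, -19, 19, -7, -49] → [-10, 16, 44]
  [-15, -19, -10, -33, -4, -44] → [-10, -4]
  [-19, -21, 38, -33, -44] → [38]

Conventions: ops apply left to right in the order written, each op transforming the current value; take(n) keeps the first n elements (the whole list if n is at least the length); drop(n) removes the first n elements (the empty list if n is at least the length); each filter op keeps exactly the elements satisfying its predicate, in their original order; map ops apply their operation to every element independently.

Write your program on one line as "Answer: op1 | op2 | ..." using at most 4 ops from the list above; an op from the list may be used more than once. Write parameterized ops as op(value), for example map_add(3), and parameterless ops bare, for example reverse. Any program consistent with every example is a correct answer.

sort_asc | drop(2) | filter_even

Check, running the answer program on each example:
  [-2, 40, 23, -19, -32, 16, 5, -15] -> [-32, -19, -15, -2, 5, 16, 23, 40] -> [-15, -2, 5, 16, 23, 40] -> [-2, 16, 40]
  [-43, 17, 19, -48, -24] -> [-48, -43, -24, 17, 19] -> [-24, 17, 19] -> [-24]
  [49, -42, -22, 50, -2, -17, 38, -16, -35] -> [-42, -35, -22, -17, -16, -2, 38, 49, 50] -> [-22, -17, -16, -2, 38, 49, 50] -> [-22, -16, -2, 38, 50]
  [-10, 45, 25, 44, 17, 16, -19, 19, -7, -49] -> [-49, -19, -10, -7, 16, 17, 19, 25, 44, 45] -> [-10, -7, 16, 17, 19, 25, 44, 45] -> [-10, 16, 44]
  [-15, -19, -10, -33, -4, -44] -> [-44, -33, -19, -15, -10, -4] -> [-19, -15, -10, -4] -> [-10, -4]
  [-19, -21, 38, -33, -44] -> [-44, -33, -21, -19, 38] -> [-21, -19, 38] -> [38]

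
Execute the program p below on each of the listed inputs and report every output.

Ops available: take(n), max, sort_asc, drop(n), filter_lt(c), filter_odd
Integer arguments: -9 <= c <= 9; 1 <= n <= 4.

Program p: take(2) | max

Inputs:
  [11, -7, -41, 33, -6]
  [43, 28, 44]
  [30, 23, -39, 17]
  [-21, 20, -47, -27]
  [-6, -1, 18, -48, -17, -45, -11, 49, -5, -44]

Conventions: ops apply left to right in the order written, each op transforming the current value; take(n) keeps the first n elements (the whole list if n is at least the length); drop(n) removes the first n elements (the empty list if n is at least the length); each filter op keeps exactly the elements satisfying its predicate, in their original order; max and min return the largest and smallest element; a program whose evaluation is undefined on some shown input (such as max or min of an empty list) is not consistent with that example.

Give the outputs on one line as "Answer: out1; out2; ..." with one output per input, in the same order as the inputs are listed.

Execution, op by op:
  [11, -7, -41, 33, -6] -> [11, -7] -> 11
  [43, 28, 44] -> [43, 28] -> 43
  [30, 23, -39, 17] -> [30, 23] -> 30
  [-21, 20, -47, -27] -> [-21, 20] -> 20
  [-6, -1, 18, -48, -17, -45, -11, 49, -5, -44] -> [-6, -1] -> -1

11; 43; 30; 20; -1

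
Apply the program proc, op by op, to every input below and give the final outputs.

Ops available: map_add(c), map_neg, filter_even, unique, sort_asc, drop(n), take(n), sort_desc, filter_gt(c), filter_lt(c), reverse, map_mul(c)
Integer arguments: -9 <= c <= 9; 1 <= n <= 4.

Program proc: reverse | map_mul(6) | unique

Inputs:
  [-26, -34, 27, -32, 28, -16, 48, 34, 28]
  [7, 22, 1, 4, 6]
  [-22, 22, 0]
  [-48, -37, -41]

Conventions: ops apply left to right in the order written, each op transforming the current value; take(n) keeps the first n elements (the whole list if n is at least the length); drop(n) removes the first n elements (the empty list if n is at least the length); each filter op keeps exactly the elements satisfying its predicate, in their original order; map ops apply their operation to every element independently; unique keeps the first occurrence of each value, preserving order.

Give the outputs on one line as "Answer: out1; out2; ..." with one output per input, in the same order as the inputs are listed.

[168, 204, 288, -96, -192, 162, -204, -156]; [36, 24, 6, 132, 42]; [0, 132, -132]; [-246, -222, -288]

Execution, op by op:
  [-26, -34, 27, -32, 28, -16, 48, 34, 28] -> [28, 34, 48, -16, 28, -32, 27, -34, -26] -> [168, 204, 288, -96, 168, -192, 162, -204, -156] -> [168, 204, 288, -96, -192, 162, -204, -156]
  [7, 22, 1, 4, 6] -> [6, 4, 1, 22, 7] -> [36, 24, 6, 132, 42] -> [36, 24, 6, 132, 42]
  [-22, 22, 0] -> [0, 22, -22] -> [0, 132, -132] -> [0, 132, -132]
  [-48, -37, -41] -> [-41, -37, -48] -> [-246, -222, -288] -> [-246, -222, -288]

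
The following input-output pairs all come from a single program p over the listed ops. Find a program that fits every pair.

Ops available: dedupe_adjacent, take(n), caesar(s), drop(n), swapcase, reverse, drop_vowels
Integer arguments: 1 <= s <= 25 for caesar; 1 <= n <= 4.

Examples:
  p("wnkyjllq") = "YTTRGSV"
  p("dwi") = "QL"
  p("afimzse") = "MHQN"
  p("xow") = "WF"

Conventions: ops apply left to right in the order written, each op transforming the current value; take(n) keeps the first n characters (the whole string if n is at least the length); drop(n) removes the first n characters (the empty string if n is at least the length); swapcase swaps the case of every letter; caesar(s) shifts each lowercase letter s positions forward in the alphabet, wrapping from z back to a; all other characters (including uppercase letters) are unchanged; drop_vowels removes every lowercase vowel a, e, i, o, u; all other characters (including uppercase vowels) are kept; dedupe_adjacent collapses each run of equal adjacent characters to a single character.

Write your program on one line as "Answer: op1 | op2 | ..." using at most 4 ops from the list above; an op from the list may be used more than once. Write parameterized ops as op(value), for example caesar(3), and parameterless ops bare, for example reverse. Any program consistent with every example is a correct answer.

reverse | caesar(8) | drop_vowels | swapcase

Check, running the answer program on each example:
  "wnkyjllq" -> "qlljyknw" -> "yttrgsve" -> "yttrgsv" -> "YTTRGSV"
  "dwi" -> "iwd" -> "qel" -> "ql" -> "QL"
  "afimzse" -> "eszmifa" -> "mahuqni" -> "mhqn" -> "MHQN"
  "xow" -> "wox" -> "ewf" -> "wf" -> "WF"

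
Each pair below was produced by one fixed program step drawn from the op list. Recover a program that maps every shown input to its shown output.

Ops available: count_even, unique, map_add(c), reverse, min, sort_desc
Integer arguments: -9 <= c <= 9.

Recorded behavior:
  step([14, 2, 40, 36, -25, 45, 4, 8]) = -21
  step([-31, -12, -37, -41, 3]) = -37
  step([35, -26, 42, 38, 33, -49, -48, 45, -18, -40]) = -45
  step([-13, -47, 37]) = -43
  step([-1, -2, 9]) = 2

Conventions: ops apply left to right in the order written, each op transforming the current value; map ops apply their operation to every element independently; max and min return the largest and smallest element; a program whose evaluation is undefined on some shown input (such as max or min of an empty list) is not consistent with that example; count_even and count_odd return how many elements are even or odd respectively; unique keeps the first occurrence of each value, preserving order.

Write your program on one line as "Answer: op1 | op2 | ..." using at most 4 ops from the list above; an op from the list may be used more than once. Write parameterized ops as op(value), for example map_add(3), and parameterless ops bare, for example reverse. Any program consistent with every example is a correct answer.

sort_desc | map_add(9) | map_add(-5) | min

Check, running the answer program on each example:
  [14, 2, 40, 36, -25, 45, 4, 8] -> [45, 40, 36, 14, 8, 4, 2, -25] -> [54, 49, 45, 23, 17, 13, 11, -16] -> [49, 44, 40, 18, 12, 8, 6, -21] -> -21
  [-31, -12, -37, -41, 3] -> [3, -12, -31, -37, -41] -> [12, -3, -22, -28, -32] -> [7, -8, -27, -33, -37] -> -37
  [35, -26, 42, 38, 33, -49, -48, 45, -18, -40] -> [45, 42, 38, 35, 33, -18, -26, -40, -48, -49] -> [54, 51, 47, 44, 42, -9, -17, -31, -39, -40] -> [49, 46, 42, 39, 37, -14, -22, -36, -44, -45] -> -45
  [-13, -47, 37] -> [37, -13, -47] -> [46, -4, -38] -> [41, -9, -43] -> -43
  [-1, -2, 9] -> [9, -1, -2] -> [18, 8, 7] -> [13, 3, 2] -> 2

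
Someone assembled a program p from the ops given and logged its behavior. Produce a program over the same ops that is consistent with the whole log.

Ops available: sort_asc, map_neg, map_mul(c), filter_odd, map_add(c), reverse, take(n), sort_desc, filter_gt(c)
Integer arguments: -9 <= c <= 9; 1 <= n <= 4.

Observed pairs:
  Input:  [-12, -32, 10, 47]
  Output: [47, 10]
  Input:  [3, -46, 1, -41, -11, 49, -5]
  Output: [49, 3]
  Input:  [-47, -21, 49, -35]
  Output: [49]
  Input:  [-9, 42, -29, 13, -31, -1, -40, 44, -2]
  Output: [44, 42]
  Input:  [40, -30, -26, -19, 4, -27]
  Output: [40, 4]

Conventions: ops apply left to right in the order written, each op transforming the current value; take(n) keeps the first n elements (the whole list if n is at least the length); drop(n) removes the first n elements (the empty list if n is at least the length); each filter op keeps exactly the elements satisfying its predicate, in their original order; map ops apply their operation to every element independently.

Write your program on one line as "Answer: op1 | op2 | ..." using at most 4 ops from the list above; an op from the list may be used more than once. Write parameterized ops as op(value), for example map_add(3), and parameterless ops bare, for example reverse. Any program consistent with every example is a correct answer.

sort_desc | take(3) | filter_gt(-5) | take(2)

Check, running the answer program on each example:
  [-12, -32, 10, 47] -> [47, 10, -12, -32] -> [47, 10, -12] -> [47, 10] -> [47, 10]
  [3, -46, 1, -41, -11, 49, -5] -> [49, 3, 1, -5, -11, -41, -46] -> [49, 3, 1] -> [49, 3, 1] -> [49, 3]
  [-47, -21, 49, -35] -> [49, -21, -35, -47] -> [49, -21, -35] -> [49] -> [49]
  [-9, 42, -29, 13, -31, -1, -40, 44, -2] -> [44, 42, 13, -1, -2, -9, -29, -31, -40] -> [44, 42, 13] -> [44, 42, 13] -> [44, 42]
  [40, -30, -26, -19, 4, -27] -> [40, 4, -19, -26, -27, -30] -> [40, 4, -19] -> [40, 4] -> [40, 4]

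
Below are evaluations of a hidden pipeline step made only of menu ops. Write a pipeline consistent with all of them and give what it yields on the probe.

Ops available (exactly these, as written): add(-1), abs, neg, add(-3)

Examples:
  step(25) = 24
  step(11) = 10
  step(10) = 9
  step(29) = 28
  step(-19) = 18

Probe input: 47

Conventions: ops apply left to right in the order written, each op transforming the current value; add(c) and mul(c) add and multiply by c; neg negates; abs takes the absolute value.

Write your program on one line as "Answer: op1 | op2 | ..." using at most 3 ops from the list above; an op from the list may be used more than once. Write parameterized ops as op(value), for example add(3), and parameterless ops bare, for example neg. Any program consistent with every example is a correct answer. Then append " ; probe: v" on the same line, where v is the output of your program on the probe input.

abs | add(-1) ; probe: 46

Check, running the answer program on each example:
  25 -> 25 -> 24
  11 -> 11 -> 10
  10 -> 10 -> 9
  29 -> 29 -> 28
  -19 -> 19 -> 18
  probe: 47 -> 47 -> 46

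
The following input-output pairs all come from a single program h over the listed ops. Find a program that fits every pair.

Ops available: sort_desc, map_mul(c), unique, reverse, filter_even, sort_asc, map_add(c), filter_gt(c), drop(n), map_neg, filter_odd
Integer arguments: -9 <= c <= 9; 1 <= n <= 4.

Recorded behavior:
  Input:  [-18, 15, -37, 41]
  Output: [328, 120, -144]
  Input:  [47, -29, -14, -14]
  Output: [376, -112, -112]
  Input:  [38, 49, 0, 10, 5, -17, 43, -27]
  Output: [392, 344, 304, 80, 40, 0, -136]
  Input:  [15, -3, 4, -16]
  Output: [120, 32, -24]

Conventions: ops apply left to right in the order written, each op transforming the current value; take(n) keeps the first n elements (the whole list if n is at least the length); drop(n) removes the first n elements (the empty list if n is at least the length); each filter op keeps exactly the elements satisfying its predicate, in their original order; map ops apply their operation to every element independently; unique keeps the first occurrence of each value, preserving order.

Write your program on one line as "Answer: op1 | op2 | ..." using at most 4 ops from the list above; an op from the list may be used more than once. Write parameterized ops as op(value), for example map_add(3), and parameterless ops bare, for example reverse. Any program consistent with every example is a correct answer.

sort_asc | drop(1) | map_mul(8) | sort_desc

Check, running the answer program on each example:
  [-18, 15, -37, 41] -> [-37, -18, 15, 41] -> [-18, 15, 41] -> [-144, 120, 328] -> [328, 120, -144]
  [47, -29, -14, -14] -> [-29, -14, -14, 47] -> [-14, -14, 47] -> [-112, -112, 376] -> [376, -112, -112]
  [38, 49, 0, 10, 5, -17, 43, -27] -> [-27, -17, 0, 5, 10, 38, 43, 49] -> [-17, 0, 5, 10, 38, 43, 49] -> [-136, 0, 40, 80, 304, 344, 392] -> [392, 344, 304, 80, 40, 0, -136]
  [15, -3, 4, -16] -> [-16, -3, 4, 15] -> [-3, 4, 15] -> [-24, 32, 120] -> [120, 32, -24]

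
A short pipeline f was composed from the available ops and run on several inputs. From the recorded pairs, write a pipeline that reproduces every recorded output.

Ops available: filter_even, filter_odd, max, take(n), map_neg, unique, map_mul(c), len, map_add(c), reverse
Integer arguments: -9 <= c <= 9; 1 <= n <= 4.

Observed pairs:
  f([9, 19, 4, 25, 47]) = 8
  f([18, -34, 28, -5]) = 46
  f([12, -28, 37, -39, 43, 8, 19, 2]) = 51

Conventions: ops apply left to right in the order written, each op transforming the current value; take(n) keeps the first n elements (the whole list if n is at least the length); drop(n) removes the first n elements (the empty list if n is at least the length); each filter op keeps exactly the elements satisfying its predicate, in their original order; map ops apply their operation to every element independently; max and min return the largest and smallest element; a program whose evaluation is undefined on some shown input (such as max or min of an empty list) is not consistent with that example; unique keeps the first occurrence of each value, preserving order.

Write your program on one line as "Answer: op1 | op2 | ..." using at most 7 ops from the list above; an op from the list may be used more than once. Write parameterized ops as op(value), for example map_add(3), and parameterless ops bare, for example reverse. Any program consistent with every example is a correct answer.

map_add(-8) | map_neg | map_add(-2) | map_add(6) | reverse | max

Check, running the answer program on each example:
  [9, 19, 4, 25, 47] -> [1, 11, -4, 17, 39] -> [-1, -11, 4, -17, -39] -> [-3, -13, 2, -19, -41] -> [3, -7, 8, -13, -35] -> [-35, -13, 8, -7, 3] -> 8
  [18, -34, 28, -5] -> [10, -42, 20, -13] -> [-10, 42, -20, 13] -> [-12, 40, -22, 11] -> [-6, 46, -16, 17] -> [17, -16, 46, -6] -> 46
  [12, -28, 37, -39, 43, 8, 19, 2] -> [4, -36, 29, -47, 35, 0, 11, -6] -> [-4, 36, -29, 47, -35, 0, -11, 6] -> [-6, 34, -31, 45, -37, -2, -13, 4] -> [0, 40, -25, 51, -31, 4, -7, 10] -> [10, -7, 4, -31, 51, -25, 40, 0] -> 51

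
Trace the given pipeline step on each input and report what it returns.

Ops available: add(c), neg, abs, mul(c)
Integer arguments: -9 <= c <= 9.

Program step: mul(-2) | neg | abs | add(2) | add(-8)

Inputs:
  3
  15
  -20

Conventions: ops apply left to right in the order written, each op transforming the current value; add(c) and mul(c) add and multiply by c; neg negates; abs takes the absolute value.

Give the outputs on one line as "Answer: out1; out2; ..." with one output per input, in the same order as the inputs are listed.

Execution, op by op:
  3 -> -6 -> 6 -> 6 -> 8 -> 0
  15 -> -30 -> 30 -> 30 -> 32 -> 24
  -20 -> 40 -> -40 -> 40 -> 42 -> 34

0; 24; 34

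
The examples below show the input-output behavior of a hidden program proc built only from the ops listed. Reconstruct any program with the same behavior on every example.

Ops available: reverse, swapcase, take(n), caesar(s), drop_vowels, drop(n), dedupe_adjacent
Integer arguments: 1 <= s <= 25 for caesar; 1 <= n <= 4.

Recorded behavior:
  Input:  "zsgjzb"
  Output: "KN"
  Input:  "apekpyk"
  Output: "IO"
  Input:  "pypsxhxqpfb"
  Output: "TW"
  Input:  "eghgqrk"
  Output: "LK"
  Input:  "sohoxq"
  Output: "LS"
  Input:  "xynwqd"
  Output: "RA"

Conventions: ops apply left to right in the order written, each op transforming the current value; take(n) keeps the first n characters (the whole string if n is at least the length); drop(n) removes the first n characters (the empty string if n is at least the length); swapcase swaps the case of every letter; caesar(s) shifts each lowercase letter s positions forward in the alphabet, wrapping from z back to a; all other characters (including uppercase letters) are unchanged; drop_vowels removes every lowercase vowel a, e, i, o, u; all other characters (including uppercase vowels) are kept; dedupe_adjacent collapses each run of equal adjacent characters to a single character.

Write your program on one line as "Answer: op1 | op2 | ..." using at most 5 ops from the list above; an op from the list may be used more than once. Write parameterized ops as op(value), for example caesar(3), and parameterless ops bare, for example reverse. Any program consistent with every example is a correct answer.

caesar(4) | swapcase | take(4) | drop(2)

Check, running the answer program on each example:
  "zsgjzb" -> "dwkndf" -> "DWKNDF" -> "DWKN" -> "KN"
  "apekpyk" -> "etiotco" -> "ETIOTCO" -> "ETIO" -> "IO"
  "pypsxhxqpfb" -> "tctwblbutjf" -> "TCTWBLBUTJF" -> "TCTW" -> "TW"
  "eghgqrk" -> "iklkuvo" -> "IKLKUVO" -> "IKLK" -> "LK"
  "sohoxq" -> "wslsbu" -> "WSLSBU" -> "WSLS" -> "LS"
  "xynwqd" -> "bcrauh" -> "BCRAUH" -> "BCRA" -> "RA"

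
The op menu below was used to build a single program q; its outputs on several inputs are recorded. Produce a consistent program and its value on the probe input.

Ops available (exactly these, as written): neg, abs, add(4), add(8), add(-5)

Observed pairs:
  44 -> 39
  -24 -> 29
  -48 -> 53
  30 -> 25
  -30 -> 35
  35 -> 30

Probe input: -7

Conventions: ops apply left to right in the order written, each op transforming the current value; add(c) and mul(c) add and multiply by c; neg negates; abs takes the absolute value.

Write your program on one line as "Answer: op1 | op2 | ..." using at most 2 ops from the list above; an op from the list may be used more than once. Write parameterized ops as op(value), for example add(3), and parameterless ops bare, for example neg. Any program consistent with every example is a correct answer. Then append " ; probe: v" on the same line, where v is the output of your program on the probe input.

add(-5) | abs ; probe: 12

Check, running the answer program on each example:
  44 -> 39 -> 39
  -24 -> -29 -> 29
  -48 -> -53 -> 53
  30 -> 25 -> 25
  -30 -> -35 -> 35
  35 -> 30 -> 30
  probe: -7 -> -12 -> 12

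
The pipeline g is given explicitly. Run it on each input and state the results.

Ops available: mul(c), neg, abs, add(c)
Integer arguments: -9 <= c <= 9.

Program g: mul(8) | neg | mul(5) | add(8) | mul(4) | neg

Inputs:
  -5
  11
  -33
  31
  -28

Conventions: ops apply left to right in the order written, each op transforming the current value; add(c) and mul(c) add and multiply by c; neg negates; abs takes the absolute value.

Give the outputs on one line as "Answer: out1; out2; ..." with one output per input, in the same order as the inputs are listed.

Execution, op by op:
  -5 -> -40 -> 40 -> 200 -> 208 -> 832 -> -832
  11 -> 88 -> -88 -> -440 -> -432 -> -1728 -> 1728
  -33 -> -264 -> 264 -> 1320 -> 1328 -> 5312 -> -5312
  31 -> 248 -> -248 -> -1240 -> -1232 -> -4928 -> 4928
  -28 -> -224 -> 224 -> 1120 -> 1128 -> 4512 -> -4512

-832; 1728; -5312; 4928; -4512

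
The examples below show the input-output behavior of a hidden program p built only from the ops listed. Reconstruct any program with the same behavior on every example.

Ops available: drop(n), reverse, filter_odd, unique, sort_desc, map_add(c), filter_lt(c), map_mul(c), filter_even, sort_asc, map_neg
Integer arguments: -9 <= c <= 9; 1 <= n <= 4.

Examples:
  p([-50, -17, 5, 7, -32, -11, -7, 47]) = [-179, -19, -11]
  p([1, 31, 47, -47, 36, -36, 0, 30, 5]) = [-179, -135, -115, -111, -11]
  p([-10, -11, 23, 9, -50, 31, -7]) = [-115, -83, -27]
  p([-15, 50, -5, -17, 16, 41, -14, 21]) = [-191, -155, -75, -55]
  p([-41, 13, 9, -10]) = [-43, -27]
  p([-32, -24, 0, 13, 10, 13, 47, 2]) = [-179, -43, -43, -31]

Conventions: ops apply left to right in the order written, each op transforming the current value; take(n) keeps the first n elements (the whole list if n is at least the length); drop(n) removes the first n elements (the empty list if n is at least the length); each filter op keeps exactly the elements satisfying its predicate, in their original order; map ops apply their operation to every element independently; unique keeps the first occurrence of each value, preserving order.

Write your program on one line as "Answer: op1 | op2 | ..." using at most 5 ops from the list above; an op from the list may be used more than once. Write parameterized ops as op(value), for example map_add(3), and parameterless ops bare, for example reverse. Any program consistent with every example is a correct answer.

map_mul(4) | map_add(-9) | map_neg | filter_lt(-1) | sort_asc

Check, running the answer program on each example:
  [-50, -17, 5, 7, -32, -11, -7, 47] -> [-200, -68, 20, 28, -128, -44, -28, 188] -> [-209, -77, 11, 19, -137, -53, -37, 179] -> [209, 77, -11, -19, 137, 53, 37, -179] -> [-11, -19, -179] -> [-179, -19, -11]
  [1, 31, 47, -47, 36, -36, 0, 30, 5] -> [4, 124, 188, -188, 144, -144, 0, 120, 20] -> [-5, 115, 179, -197, 135, -153, -9, 111, 11] -> [5, -115, -179, 197, -135, 153, 9, -111, -11] -> [-115, -179, -135, -111, -11] -> [-179, -135, -115, -111, -11]
  [-10, -11, 23, 9, -50, 31, -7] -> [-40, -44, 92, 36, -200, 124, -28] -> [-49, -53, 83, 27, -209, 115, -37] -> [49, 53, -83, -27, 209, -115, 37] -> [-83, -27, -115] -> [-115, -83, -27]
  [-15, 50, -5, -17, 16, 41, -14, 21] -> [-60, 200, -20, -68, 64, 164, -56, 84] -> [-69, 191, -29, -77, 55, 155, -65, 75] -> [69, -191, 29, 77, -55, -155, 65, -75] -> [-191, -55, -155, -75] -> [-191, -155, -75, -55]
  [-41, 13, 9, -10] -> [-164, 52, 36, -40] -> [-173, 43, 27, -49] -> [173, -43, -27, 49] -> [-43, -27] -> [-43, -27]
  [-32, -24, 0, 13, 10, 13, 47, 2] -> [-128, -96, 0, 52, 40, 52, 188, 8] -> [-137, -105, -9, 43, 31, 43, 179, -1] -> [137, 105, 9, -43, -31, -43, -179, 1] -> [-43, -31, -43, -179] -> [-179, -43, -43, -31]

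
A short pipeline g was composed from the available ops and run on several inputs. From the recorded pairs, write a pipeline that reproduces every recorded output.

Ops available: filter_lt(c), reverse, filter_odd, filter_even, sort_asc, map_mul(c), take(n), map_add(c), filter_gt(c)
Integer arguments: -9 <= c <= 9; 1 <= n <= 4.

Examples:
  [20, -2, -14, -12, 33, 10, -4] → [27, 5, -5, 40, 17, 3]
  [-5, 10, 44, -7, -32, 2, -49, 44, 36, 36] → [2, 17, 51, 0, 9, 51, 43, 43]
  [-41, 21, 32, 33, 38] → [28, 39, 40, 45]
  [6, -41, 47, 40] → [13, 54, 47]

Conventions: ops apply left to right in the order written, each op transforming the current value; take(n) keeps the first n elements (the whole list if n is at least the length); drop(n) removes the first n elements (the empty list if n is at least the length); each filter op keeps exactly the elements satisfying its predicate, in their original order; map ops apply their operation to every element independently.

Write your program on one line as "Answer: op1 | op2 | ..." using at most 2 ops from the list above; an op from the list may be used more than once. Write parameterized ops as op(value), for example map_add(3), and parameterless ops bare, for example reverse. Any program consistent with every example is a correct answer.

map_add(7) | filter_gt(-6)

Check, running the answer program on each example:
  [20, -2, -14, -12, 33, 10, -4] -> [27, 5, -7, -5, 40, 17, 3] -> [27, 5, -5, 40, 17, 3]
  [-5, 10, 44, -7, -32, 2, -49, 44, 36, 36] -> [2, 17, 51, 0, -25, 9, -42, 51, 43, 43] -> [2, 17, 51, 0, 9, 51, 43, 43]
  [-41, 21, 32, 33, 38] -> [-34, 28, 39, 40, 45] -> [28, 39, 40, 45]
  [6, -41, 47, 40] -> [13, -34, 54, 47] -> [13, 54, 47]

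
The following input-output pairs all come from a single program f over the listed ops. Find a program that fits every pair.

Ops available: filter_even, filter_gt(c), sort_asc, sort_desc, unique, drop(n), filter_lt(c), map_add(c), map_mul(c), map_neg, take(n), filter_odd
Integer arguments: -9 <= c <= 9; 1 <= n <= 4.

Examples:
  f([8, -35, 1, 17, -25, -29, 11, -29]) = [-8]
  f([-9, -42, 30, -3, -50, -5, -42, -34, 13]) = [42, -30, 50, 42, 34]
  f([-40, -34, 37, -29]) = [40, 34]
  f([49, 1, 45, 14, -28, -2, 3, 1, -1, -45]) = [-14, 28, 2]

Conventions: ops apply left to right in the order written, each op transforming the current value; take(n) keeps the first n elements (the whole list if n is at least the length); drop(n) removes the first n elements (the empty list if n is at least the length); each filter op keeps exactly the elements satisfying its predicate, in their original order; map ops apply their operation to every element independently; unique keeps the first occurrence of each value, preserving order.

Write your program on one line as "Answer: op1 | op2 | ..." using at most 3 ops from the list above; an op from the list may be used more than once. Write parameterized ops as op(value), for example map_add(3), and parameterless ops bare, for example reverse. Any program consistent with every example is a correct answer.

filter_even | map_neg

Check, running the answer program on each example:
  [8, -35, 1, 17, -25, -29, 11, -29] -> [8] -> [-8]
  [-9, -42, 30, -3, -50, -5, -42, -34, 13] -> [-42, 30, -50, -42, -34] -> [42, -30, 50, 42, 34]
  [-40, -34, 37, -29] -> [-40, -34] -> [40, 34]
  [49, 1, 45, 14, -28, -2, 3, 1, -1, -45] -> [14, -28, -2] -> [-14, 28, 2]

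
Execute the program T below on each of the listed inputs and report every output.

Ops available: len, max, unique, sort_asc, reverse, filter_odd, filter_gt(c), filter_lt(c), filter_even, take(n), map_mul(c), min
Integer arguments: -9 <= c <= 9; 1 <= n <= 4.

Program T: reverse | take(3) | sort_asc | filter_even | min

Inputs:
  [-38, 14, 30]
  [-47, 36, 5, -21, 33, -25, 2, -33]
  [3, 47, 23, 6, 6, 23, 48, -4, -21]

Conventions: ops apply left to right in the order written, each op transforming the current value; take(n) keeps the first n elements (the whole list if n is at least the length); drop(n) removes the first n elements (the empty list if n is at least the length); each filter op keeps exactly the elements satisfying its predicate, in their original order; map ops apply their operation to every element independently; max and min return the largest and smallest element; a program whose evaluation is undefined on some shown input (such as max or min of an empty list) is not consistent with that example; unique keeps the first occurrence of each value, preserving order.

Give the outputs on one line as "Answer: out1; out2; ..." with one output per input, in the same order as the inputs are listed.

Execution, op by op:
  [-38, 14, 30] -> [30, 14, -38] -> [30, 14, -38] -> [-38, 14, 30] -> [-38, 14, 30] -> -38
  [-47, 36, 5, -21, 33, -25, 2, -33] -> [-33, 2, -25, 33, -21, 5, 36, -47] -> [-33, 2, -25] -> [-33, -25, 2] -> [2] -> 2
  [3, 47, 23, 6, 6, 23, 48, -4, -21] -> [-21, -4, 48, 23, 6, 6, 23, 47, 3] -> [-21, -4, 48] -> [-21, -4, 48] -> [-4, 48] -> -4

-38; 2; -4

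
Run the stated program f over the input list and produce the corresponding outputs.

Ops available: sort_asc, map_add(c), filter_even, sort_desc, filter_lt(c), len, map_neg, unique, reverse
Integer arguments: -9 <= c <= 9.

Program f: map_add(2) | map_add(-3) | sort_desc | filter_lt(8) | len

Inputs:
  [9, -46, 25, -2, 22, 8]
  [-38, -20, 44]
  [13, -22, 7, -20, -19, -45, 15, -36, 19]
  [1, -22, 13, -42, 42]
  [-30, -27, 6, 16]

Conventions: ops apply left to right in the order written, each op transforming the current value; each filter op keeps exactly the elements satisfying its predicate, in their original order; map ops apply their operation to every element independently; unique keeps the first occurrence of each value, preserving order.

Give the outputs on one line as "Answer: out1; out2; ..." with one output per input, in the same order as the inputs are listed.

Execution, op by op:
  [9, -46, 25, -2, 22, 8] -> [11, -44, 27, 0, 24, 10] -> [8, -47, 24, -3, 21, 7] -> [24, 21, 8, 7, -3, -47] -> [7, -3, -47] -> 3
  [-38, -20, 44] -> [-36, -18, 46] -> [-39, -21, 43] -> [43, -21, -39] -> [-21, -39] -> 2
  [13, -22, 7, -20, -19, -45, 15, -36, 19] -> [15, -20, 9, -18, -17, -43, 17, -34, 21] -> [12, -23, 6, -21, -20, -46, 14, -37, 18] -> [18, 14, 12, 6, -20, -21, -23, -37, -46] -> [6, -20, -21, -23, -37, -46] -> 6
  [1, -22, 13, -42, 42] -> [3, -20, 15, -40, 44] -> [0, -23, 12, -43, 41] -> [41, 12, 0, -23, -43] -> [0, -23, -43] -> 3
  [-30, -27, 6, 16] -> [-28, -25, 8, 18] -> [-31, -28, 5, 15] -> [15, 5, -28, -31] -> [5, -28, -31] -> 3

3; 2; 6; 3; 3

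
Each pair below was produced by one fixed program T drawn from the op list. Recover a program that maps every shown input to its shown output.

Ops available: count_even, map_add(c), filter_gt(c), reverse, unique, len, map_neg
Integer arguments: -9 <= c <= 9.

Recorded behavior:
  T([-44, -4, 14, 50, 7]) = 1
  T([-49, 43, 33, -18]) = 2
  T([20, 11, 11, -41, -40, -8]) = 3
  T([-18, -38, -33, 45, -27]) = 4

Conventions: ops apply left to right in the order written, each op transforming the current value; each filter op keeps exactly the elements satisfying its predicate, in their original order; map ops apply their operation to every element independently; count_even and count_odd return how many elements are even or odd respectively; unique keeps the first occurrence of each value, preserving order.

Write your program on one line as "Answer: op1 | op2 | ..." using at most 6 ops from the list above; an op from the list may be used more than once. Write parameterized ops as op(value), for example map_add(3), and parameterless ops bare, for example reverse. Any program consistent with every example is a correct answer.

reverse | map_add(-1) | map_neg | filter_gt(5) | len

Check, running the answer program on each example:
  [-44, -4, 14, 50, 7] -> [7, 50, 14, -4, -44] -> [6, 49, 13, -5, -45] -> [-6, -49, -13, 5, 45] -> [45] -> 1
  [-49, 43, 33, -18] -> [-18, 33, 43, -49] -> [-19, 32, 42, -50] -> [19, -32, -42, 50] -> [19, 50] -> 2
  [20, 11, 11, -41, -40, -8] -> [-8, -40, -41, 11, 11, 20] -> [-9, -41, -42, 10, 10, 19] -> [9, 41, 42, -10, -10, -19] -> [9, 41, 42] -> 3
  [-18, -38, -33, 45, -27] -> [-27, 45, -33, -38, -18] -> [-28, 44, -34, -39, -19] -> [28, -44, 34, 39, 19] -> [28, 34, 39, 19] -> 4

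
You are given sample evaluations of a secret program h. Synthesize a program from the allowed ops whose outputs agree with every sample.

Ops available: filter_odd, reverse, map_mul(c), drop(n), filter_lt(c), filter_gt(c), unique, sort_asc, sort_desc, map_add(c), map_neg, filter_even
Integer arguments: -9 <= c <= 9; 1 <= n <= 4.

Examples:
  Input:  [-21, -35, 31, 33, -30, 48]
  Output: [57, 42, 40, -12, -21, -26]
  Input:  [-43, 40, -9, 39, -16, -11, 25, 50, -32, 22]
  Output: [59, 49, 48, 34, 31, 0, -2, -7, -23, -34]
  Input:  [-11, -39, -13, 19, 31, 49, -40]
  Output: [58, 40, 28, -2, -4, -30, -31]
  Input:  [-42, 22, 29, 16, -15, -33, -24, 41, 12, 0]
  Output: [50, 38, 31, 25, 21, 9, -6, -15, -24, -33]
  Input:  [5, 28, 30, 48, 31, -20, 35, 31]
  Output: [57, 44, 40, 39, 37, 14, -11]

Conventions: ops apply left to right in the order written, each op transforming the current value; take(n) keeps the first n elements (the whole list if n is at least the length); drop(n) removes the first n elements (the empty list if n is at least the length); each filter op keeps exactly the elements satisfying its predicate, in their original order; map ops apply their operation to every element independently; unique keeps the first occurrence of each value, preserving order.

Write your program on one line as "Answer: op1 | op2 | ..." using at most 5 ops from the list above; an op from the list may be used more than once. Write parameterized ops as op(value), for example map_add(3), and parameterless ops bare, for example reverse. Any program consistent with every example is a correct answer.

unique | sort_asc | map_add(9) | sort_desc

Check, running the answer program on each example:
  [-21, -35, 31, 33, -30, 48] -> [-21, -35, 31, 33, -30, 48] -> [-35, -30, -21, 31, 33, 48] -> [-26, -21, -12, 40, 42, 57] -> [57, 42, 40, -12, -21, -26]
  [-43, 40, -9, 39, -16, -11, 25, 50, -32, 22] -> [-43, 40, -9, 39, -16, -11, 25, 50, -32, 22] -> [-43, -32, -16, -11, -9, 22, 25, 39, 40, 50] -> [-34, -23, -7, -2, 0, 31, 34, 48, 49, 59] -> [59, 49, 48, 34, 31, 0, -2, -7, -23, -34]
  [-11, -39, -13, 19, 31, 49, -40] -> [-11, -39, -13, 19, 31, 49, -40] -> [-40, -39, -13, -11, 19, 31, 49] -> [-31, -30, -4, -2, 28, 40, 58] -> [58, 40, 28, -2, -4, -30, -31]
  [-42, 22, 29, 16, -15, -33, -24, 41, 12, 0] -> [-42, 22, 29, 16, -15, -33, -24, 41, 12, 0] -> [-42, -33, -24, -15, 0, 12, 16, 22, 29, 41] -> [-33, -24, -15, -6, 9, 21, 25, 31, 38, 50] -> [50, 38, 31, 25, 21, 9, -6, -15, -24, -33]
  [5, 28, 30, 48, 31, -20, 35, 31] -> [5, 28, 30, 48, 31, -20, 35] -> [-20, 5, 28, 30, 31, 35, 48] -> [-11, 14, 37, 39, 40, 44, 57] -> [57, 44, 40, 39, 37, 14, -11]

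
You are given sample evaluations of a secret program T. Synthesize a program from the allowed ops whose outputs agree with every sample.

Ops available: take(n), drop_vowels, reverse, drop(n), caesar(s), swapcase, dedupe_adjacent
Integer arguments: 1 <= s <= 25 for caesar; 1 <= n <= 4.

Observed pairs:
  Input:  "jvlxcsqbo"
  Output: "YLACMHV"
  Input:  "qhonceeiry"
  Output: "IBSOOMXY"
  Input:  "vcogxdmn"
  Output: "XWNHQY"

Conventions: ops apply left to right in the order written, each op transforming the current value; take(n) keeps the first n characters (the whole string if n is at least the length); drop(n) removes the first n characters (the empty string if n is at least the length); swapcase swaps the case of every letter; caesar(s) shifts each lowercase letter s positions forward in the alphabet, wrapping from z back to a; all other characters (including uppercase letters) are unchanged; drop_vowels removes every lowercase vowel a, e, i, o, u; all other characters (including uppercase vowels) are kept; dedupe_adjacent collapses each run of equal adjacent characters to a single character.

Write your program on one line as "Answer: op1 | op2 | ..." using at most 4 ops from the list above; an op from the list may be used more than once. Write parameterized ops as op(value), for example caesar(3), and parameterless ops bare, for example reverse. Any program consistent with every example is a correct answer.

caesar(10) | drop(2) | reverse | swapcase

Check, running the answer program on each example:
  "jvlxcsqbo" -> "tfvhmcaly" -> "vhmcaly" -> "ylacmhv" -> "YLACMHV"
  "qhonceeiry" -> "aryxmoosbi" -> "yxmoosbi" -> "ibsoomxy" -> "IBSOOMXY"
  "vcogxdmn" -> "fmyqhnwx" -> "yqhnwx" -> "xwnhqy" -> "XWNHQY"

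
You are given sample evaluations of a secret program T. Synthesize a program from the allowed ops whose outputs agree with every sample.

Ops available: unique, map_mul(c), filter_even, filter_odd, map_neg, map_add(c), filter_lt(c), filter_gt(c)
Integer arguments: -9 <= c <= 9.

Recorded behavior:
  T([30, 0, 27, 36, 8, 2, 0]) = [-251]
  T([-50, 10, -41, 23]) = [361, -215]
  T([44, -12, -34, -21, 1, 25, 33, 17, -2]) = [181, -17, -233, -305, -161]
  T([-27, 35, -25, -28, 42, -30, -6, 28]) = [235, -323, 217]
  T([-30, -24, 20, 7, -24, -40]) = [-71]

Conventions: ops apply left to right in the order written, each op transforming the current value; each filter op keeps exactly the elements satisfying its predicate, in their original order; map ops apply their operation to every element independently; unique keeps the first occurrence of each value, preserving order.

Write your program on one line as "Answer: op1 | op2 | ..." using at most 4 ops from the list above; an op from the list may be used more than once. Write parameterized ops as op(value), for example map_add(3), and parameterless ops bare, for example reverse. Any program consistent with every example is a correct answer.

unique | map_mul(-9) | filter_odd | map_add(-8)

Check, running the answer program on each example:
  [30, 0, 27, 36, 8, 2, 0] -> [30, 0, 27, 36, 8, 2] -> [-270, 0, -243, -324, -72, -18] -> [-243] -> [-251]
  [-50, 10, -41, 23] -> [-50, 10, -41, 23] -> [450, -90, 369, -207] -> [369, -207] -> [361, -215]
  [44, -12, -34, -21, 1, 25, 33, 17, -2] -> [44, -12, -34, -21, 1, 25, 33, 17, -2] -> [-396, 108, 306, 189, -9, -225, -297, -153, 18] -> [189, -9, -225, -297, -153] -> [181, -17, -233, -305, -161]
  [-27, 35, -25, -28, 42, -30, -6, 28] -> [-27, 35, -25, -28, 42, -30, -6, 28] -> [243, -315, 225, 252, -378, 270, 54, -252] -> [243, -315, 225] -> [235, -323, 217]
  [-30, -24, 20, 7, -24, -40] -> [-30, -24, 20, 7, -40] -> [270, 216, -180, -63, 360] -> [-63] -> [-71]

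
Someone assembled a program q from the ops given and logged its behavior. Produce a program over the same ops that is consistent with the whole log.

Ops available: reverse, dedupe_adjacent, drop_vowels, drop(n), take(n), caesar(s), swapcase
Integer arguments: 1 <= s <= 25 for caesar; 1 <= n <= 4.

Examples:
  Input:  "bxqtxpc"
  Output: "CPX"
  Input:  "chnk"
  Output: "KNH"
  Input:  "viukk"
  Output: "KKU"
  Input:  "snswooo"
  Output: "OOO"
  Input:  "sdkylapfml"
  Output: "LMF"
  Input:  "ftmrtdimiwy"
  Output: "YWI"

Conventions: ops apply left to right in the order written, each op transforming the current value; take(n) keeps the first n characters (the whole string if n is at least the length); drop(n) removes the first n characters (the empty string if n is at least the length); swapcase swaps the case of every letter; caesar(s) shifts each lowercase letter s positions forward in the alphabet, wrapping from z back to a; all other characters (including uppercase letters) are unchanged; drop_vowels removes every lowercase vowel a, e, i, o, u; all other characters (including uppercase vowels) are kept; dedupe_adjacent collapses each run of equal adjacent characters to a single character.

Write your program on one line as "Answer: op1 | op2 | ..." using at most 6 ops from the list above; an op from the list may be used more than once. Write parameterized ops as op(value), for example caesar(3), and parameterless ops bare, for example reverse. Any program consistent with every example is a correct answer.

reverse | swapcase | take(4) | reverse | drop(1) | reverse

Check, running the answer program on each example:
  "bxqtxpc" -> "cpxtqxb" -> "CPXTQXB" -> "CPXT" -> "TXPC" -> "XPC" -> "CPX"
  "chnk" -> "knhc" -> "KNHC" -> "KNHC" -> "CHNK" -> "HNK" -> "KNH"
  "viukk" -> "kkuiv" -> "KKUIV" -> "KKUI" -> "IUKK" -> "UKK" -> "KKU"
  "snswooo" -> "ooowsns" -> "OOOWSNS" -> "OOOW" -> "WOOO" -> "OOO" -> "OOO"
  "sdkylapfml" -> "lmfpalykds" -> "LMFPALYKDS" -> "LMFP" -> "PFML" -> "FML" -> "LMF"
  "ftmrtdimiwy" -> "ywimidtrmtf" -> "YWIMIDTRMTF" -> "YWIM" -> "MIWY" -> "IWY" -> "YWI"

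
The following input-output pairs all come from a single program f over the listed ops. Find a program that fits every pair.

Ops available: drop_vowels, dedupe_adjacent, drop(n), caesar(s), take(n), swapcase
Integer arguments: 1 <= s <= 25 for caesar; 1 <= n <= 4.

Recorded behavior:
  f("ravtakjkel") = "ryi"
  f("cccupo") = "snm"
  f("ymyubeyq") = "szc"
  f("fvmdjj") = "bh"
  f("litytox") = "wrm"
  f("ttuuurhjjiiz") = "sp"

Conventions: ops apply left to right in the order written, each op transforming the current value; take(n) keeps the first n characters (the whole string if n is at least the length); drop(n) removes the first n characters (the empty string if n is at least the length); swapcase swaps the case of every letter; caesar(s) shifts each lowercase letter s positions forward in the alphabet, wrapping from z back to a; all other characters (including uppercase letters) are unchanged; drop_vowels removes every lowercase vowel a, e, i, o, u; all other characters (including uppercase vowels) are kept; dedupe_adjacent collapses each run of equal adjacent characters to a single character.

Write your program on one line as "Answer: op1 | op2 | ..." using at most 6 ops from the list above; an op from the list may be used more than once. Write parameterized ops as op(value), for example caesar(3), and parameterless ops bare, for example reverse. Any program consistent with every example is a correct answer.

drop(3) | caesar(11) | take(3) | caesar(13) | dedupe_adjacent

Check, running the answer program on each example:
  "ravtakjkel" -> "takjkel" -> "elvuvpw" -> "elv" -> "ryi" -> "ryi"
  "cccupo" -> "upo" -> "faz" -> "faz" -> "snm" -> "snm"
  "ymyubeyq" -> "ubeyq" -> "fmpjb" -> "fmp" -> "szc" -> "szc"
  "fvmdjj" -> "djj" -> "ouu" -> "ouu" -> "bhh" -> "bh"
  "litytox" -> "ytox" -> "jezi" -> "jez" -> "wrm" -> "wrm"
  "ttuuurhjjiiz" -> "uurhjjiiz" -> "ffcsuuttk" -> "ffc" -> "ssp" -> "sp"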